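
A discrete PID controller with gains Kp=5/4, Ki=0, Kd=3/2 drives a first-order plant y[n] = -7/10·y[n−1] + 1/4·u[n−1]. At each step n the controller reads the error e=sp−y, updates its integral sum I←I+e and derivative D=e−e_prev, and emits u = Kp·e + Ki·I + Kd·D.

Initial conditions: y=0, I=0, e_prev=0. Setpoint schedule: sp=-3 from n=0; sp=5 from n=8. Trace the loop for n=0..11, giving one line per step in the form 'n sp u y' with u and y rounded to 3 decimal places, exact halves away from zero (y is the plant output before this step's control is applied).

0 -3 -8.250 0.000
1 -3 1.922 -2.063
2 -3 -12.135 1.924
3 -3 11.184 -4.381
4 -3 -26.443 5.862
5 -3 34.508 -10.714
6 -3 -64.171 16.127
7 -3 95.603 -27.332
8 5 -141.089 43.033
9 5 250.637 -65.395
10 5 -390.042 108.436
11 5 645.798 -173.416

(exact arithmetic carried between steps; '≈' marks a value shown rounded to 6 d.p. or computed from one; I and e_prev carry over from the previous line; the table rounds u and y to 3 d.p., halves away from zero)
n=0: y=0, sp=-3, e=sp−y=-3; I=-3, D=e−e_prev=-3; u=5/4·(-3)+0·(-3)+3/2·(-3)=-8.25; next y=-7/10·0+1/4·(-8.25)=-2.0625
n=1: y=-2.0625, sp=-3, e=sp−y=-0.9375; I=-3.9375, D=e−e_prev=2.0625; u=5/4·(-0.9375)+0·(-3.9375)+3/2·2.0625=1.921875; next y=-7/10·(-2.0625)+1/4·1.921875≈1.924219
n=2: y≈1.924219, sp=-3, e=sp−y≈-4.924219; I≈-8.861719, D=e−e_prev≈-3.986719; u=5/4·(-4.924219)+0·(-8.861719)+3/2·(-3.986719)≈-12.135352; next y=-7/10·1.924219+1/4·(-12.135352)≈-4.380791
n=3: y≈-4.380791, sp=-3, e=sp−y≈1.380791; I≈-7.480928, D=e−e_prev≈6.305010; u=5/4·1.380791+0·(-7.480928)+3/2·6.305010≈11.183503; next y=-7/10·(-4.380791)+1/4·11.183503≈5.862430
n=4: y≈5.862430, sp=-3, e=sp−y≈-8.862430; I≈-16.343357, D=e−e_prev≈-10.243221; u=5/4·(-8.862430)+0·(-16.343357)+3/2·(-10.243221)≈-26.442868; next y=-7/10·5.862430+1/4·(-26.442868)≈-10.714418
n=5: y≈-10.714418, sp=-3, e=sp−y≈7.714418; I≈-8.628940, D=e−e_prev≈16.576847; u=5/4·7.714418+0·(-8.628940)+3/2·16.576847≈34.508293; next y=-7/10·(-10.714418)+1/4·34.508293≈16.127166
n=6: y≈16.127166, sp=-3, e=sp−y≈-19.127166; I≈-27.756105, D=e−e_prev≈-26.841583; u=5/4·(-19.127166)+0·(-27.756105)+3/2·(-26.841583)≈-64.171332; next y=-7/10·16.127166+1/4·(-64.171332)≈-27.331849
n=7: y≈-27.331849, sp=-3, e=sp−y≈24.331849; I≈-3.424256, D=e−e_prev≈43.459014; u=5/4·24.331849+0·(-3.424256)+3/2·43.459014≈95.603333; next y=-7/10·(-27.331849)+1/4·95.603333≈43.033127
n=8: y≈43.033127, sp=5, e=sp−y≈-38.033127; I≈-41.457384, D=e−e_prev≈-62.364976; u=5/4·(-38.033127)+0·(-41.457384)+3/2·(-62.364976)≈-141.088874; next y=-7/10·43.033127+1/4·(-141.088874)≈-65.395408
n=9: y≈-65.395408, sp=5, e=sp−y≈70.395408; I≈28.938024, D=e−e_prev≈108.428535; u=5/4·70.395408+0·28.938024+3/2·108.428535≈250.637062; next y=-7/10·(-65.395408)+1/4·250.637062≈108.436051
n=10: y≈108.436051, sp=5, e=sp−y≈-103.436051; I≈-74.498027, D=e−e_prev≈-173.831458; u=5/4·(-103.436051)+0·(-74.498027)+3/2·(-173.831458)≈-390.042251; next y=-7/10·108.436051+1/4·(-390.042251)≈-173.415798
n=11: y≈-173.415798, sp=5, e=sp−y≈178.415798; I≈103.917771, D=e−e_prev≈281.851849; u=5/4·178.415798+0·103.917771+3/2·281.851849≈645.797522; next y=-7/10·(-173.415798)+1/4·645.797522≈282.840439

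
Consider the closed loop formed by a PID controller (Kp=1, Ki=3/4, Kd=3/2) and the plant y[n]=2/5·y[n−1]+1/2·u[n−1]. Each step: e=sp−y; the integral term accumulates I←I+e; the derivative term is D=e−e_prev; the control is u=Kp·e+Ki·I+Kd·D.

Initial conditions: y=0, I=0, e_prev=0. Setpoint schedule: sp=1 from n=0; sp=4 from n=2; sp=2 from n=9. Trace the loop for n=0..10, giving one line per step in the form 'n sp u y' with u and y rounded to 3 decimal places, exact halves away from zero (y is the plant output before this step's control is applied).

(exact arithmetic carried between steps; '≈' marks a value shown rounded to 6 d.p. or computed from one; I and e_prev carry over from the previous line; the table rounds u and y to 3 d.p., halves away from zero)
n=0: y=0, sp=1, e=sp−y=1; I=1, D=e−e_prev=1; u=1·1+3/4·1+3/2·1=3.25; next y=2/5·0+1/2·3.25=1.625
n=1: y=1.625, sp=1, e=sp−y=-0.625; I=0.375, D=e−e_prev=-1.625; u=1·(-0.625)+3/4·0.375+3/2·(-1.625)=-2.78125; next y=2/5·1.625+1/2·(-2.78125)=-0.740625
n=2: y=-0.740625, sp=4, e=sp−y=4.740625; I=5.115625, D=e−e_prev=5.365625; u=1·4.740625+3/4·5.115625+3/2·5.365625≈16.625781; next y=2/5·(-0.740625)+1/2·16.625781≈8.016641
n=3: y≈8.016641, sp=4, e=sp−y≈-4.016641; I≈1.098984, D=e−e_prev≈-8.757266; u=1·(-4.016641)+3/4·1.098984+3/2·(-8.757266)≈-16.328301; next y=2/5·8.016641+1/2·(-16.328301)≈-4.957494
n=4: y≈-4.957494, sp=4, e=sp−y≈8.957494; I≈10.056479, D=e−e_prev≈12.974135; u=1·8.957494+3/4·10.056479+3/2·12.974135≈35.961055; next y=2/5·(-4.957494)+1/2·35.961055≈15.997530
n=5: y≈15.997530, sp=4, e=sp−y≈-11.997530; I≈-1.941051, D=e−e_prev≈-20.955024; u=1·(-11.997530)+3/4·(-1.941051)+3/2·(-20.955024)≈-44.885855; next y=2/5·15.997530+1/2·(-44.885855)≈-16.043915
n=6: y≈-16.043915, sp=4, e=sp−y≈20.043915; I≈18.102864, D=e−e_prev≈32.041445; u=1·20.043915+3/4·18.102864+3/2·32.041445≈81.683231; next y=2/5·(-16.043915)+1/2·81.683231≈34.424049
n=7: y≈34.424049, sp=4, e=sp−y≈-30.424049; I≈-12.321186, D=e−e_prev≈-50.467965; u=1·(-30.424049)+3/4·(-12.321186)+3/2·(-50.467965)≈-115.366886; next y=2/5·34.424049+1/2·(-115.366886)≈-43.913823
n=8: y≈-43.913823, sp=4, e=sp−y≈47.913823; I≈35.592638, D=e−e_prev≈78.337873; u=1·47.913823+3/4·35.592638+3/2·78.337873≈192.115110; next y=2/5·(-43.913823)+1/2·192.115110≈78.492026
n=9: y≈78.492026, sp=2, e=sp−y≈-76.492026; I≈-40.899388, D=e−e_prev≈-124.405849; u=1·(-76.492026)+3/4·(-40.899388)+3/2·(-124.405849)≈-293.775340; next y=2/5·78.492026+1/2·(-293.775340)≈-115.490860
n=10: y≈-115.490860, sp=2, e=sp−y≈117.490860; I≈76.591472, D=e−e_prev≈193.982886; u=1·117.490860+3/4·76.591472+3/2·193.982886≈465.908792; next y=2/5·(-115.490860)+1/2·465.908792≈186.758052

0 1 3.250 0.000
1 1 -2.781 1.625
2 4 16.626 -0.741
3 4 -16.328 8.017
4 4 35.961 -4.957
5 4 -44.886 15.998
6 4 81.683 -16.044
7 4 -115.367 34.424
8 4 192.115 -43.914
9 2 -293.775 78.492
10 2 465.909 -115.491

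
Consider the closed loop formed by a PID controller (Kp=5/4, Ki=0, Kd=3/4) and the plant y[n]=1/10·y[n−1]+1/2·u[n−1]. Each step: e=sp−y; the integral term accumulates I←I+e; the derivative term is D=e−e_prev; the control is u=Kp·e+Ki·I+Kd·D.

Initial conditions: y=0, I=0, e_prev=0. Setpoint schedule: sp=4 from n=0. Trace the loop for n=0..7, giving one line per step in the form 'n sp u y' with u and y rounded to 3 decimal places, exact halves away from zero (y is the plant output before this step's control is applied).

0 4 8.000 0.000
1 4 -3.000 4.000
2 4 10.200 -1.100
3 4 -5.805 4.990
4 4 13.550 -2.404
5 4 -9.871 6.534
6 4 18.465 -4.282
7 4 -15.821 8.804

(exact arithmetic carried between steps; '≈' marks a value shown rounded to 6 d.p. or computed from one; I and e_prev carry over from the previous line; the table rounds u and y to 3 d.p., halves away from zero)
n=0: y=0, sp=4, e=sp−y=4; I=4, D=e−e_prev=4; u=5/4·4+0·4+3/4·4=8; next y=1/10·0+1/2·8=4
n=1: y=4, sp=4, e=sp−y=0; I=4, D=e−e_prev=-4; u=5/4·0+0·4+3/4·(-4)=-3; next y=1/10·4+1/2·(-3)=-1.1
n=2: y=-1.1, sp=4, e=sp−y=5.1; I=9.1, D=e−e_prev=5.1; u=5/4·5.1+0·9.1+3/4·5.1=10.2; next y=1/10·(-1.1)+1/2·10.2=4.99
n=3: y=4.99, sp=4, e=sp−y=-0.99; I=8.11, D=e−e_prev=-6.09; u=5/4·(-0.99)+0·8.11+3/4·(-6.09)=-5.805; next y=1/10·4.99+1/2·(-5.805)=-2.4035
n=4: y=-2.4035, sp=4, e=sp−y=6.4035; I=14.5135, D=e−e_prev=7.3935; u=5/4·6.4035+0·14.5135+3/4·7.3935=13.5495; next y=1/10·(-2.4035)+1/2·13.5495=6.5344
n=5: y=6.5344, sp=4, e=sp−y=-2.5344; I=11.9791, D=e−e_prev=-8.9379; u=5/4·(-2.5344)+0·11.9791+3/4·(-8.9379)=-9.871425; next y=1/10·6.5344+1/2·(-9.871425)≈-4.282273
n=6: y≈-4.282273, sp=4, e=sp−y≈8.282273; I≈20.261373, D=e−e_prev≈10.816673; u=5/4·8.282273+0·20.261373+3/4·10.816673≈18.465345; next y=1/10·(-4.282273)+1/2·18.465345≈8.804445
n=7: y≈8.804445, sp=4, e=sp−y≈-4.804445; I≈15.456927, D=e−e_prev≈-13.086718; u=5/4·(-4.804445)+0·15.456927+3/4·(-13.086718)≈-15.820595; next y=1/10·8.804445+1/2·(-15.820595)≈-7.029853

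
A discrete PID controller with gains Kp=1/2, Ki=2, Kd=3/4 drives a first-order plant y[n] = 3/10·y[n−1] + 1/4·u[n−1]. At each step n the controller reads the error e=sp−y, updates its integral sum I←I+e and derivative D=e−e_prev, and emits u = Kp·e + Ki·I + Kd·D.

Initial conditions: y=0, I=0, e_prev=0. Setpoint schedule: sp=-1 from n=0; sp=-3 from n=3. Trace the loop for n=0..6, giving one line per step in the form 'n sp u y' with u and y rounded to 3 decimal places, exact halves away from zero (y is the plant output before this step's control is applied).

(exact arithmetic carried between steps; '≈' marks a value shown rounded to 6 d.p. or computed from one; I and e_prev carry over from the previous line; the table rounds u and y to 3 d.p., halves away from zero)
n=0: y=0, sp=-1, e=sp−y=-1; I=-1, D=e−e_prev=-1; u=1/2·(-1)+2·(-1)+3/4·(-1)=-3.25; next y=3/10·0+1/4·(-3.25)=-0.8125
n=1: y=-0.8125, sp=-1, e=sp−y=-0.1875; I=-1.1875, D=e−e_prev=0.8125; u=1/2·(-0.1875)+2·(-1.1875)+3/4·0.8125=-1.859375; next y=3/10·(-0.8125)+1/4·(-1.859375)≈-0.708594
n=2: y≈-0.708594, sp=-1, e=sp−y≈-0.291406; I≈-1.478906, D=e−e_prev≈-0.103906; u=1/2·(-0.291406)+2·(-1.478906)+3/4·(-0.103906)≈-3.181445; next y=3/10·(-0.708594)+1/4·(-3.181445)≈-1.007939
n=3: y≈-1.007939, sp=-3, e=sp−y≈-1.992061; I≈-3.470967, D=e−e_prev≈-1.700654; u=1/2·(-1.992061)+2·(-3.470967)+3/4·(-1.700654)≈-9.213455; next y=3/10·(-1.007939)+1/4·(-9.213455)≈-2.605745
n=4: y≈-2.605745, sp=-3, e=sp−y≈-0.394255; I≈-3.865221, D=e−e_prev≈1.597806; u=1/2·(-0.394255)+2·(-3.865221)+3/4·1.597806≈-6.729215; next y=3/10·(-2.605745)+1/4·(-6.729215)≈-2.464027
n=5: y≈-2.464027, sp=-3, e=sp−y≈-0.535973; I≈-4.401194, D=e−e_prev≈-0.141718; u=1/2·(-0.535973)+2·(-4.401194)+3/4·(-0.141718)≈-9.176662; next y=3/10·(-2.464027)+1/4·(-9.176662)≈-3.033374
n=6: y≈-3.033374, sp=-3, e=sp−y≈0.033374; I≈-4.367820, D=e−e_prev≈0.569346; u=1/2·0.033374+2·(-4.367820)+3/4·0.569346≈-8.291943; next y=3/10·(-3.033374)+1/4·(-8.291943)≈-2.982998

0 -1 -3.250 0.000
1 -1 -1.859 -0.813
2 -1 -3.181 -0.709
3 -3 -9.213 -1.008
4 -3 -6.729 -2.606
5 -3 -9.177 -2.464
6 -3 -8.292 -3.033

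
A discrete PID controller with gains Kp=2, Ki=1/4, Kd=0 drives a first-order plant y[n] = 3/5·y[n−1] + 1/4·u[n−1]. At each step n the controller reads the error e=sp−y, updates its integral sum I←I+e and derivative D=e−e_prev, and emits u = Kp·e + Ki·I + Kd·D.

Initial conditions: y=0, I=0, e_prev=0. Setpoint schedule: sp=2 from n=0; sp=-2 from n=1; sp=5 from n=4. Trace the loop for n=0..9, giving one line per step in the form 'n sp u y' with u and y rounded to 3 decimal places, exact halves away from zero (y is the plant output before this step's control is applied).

0 2 4.500 0.000
1 -2 -6.531 1.125
2 -2 -2.626 -0.958
3 -2 -2.272 -1.231
4 5 13.456 -1.307
5 5 6.288 2.580
6 5 5.678 3.120
7 5 5.762 3.291
8 5 5.910 3.415
9 5 6.056 3.527

(exact arithmetic carried between steps; '≈' marks a value shown rounded to 6 d.p. or computed from one; I and e_prev carry over from the previous line; the table rounds u and y to 3 d.p., halves away from zero)
n=0: y=0, sp=2, e=sp−y=2; I=2, D=e−e_prev=2; u=2·2+1/4·2+0·2=4.5; next y=3/5·0+1/4·4.5=1.125
n=1: y=1.125, sp=-2, e=sp−y=-3.125; I=-1.125, D=e−e_prev=-5.125; u=2·(-3.125)+1/4·(-1.125)+0·(-5.125)=-6.53125; next y=3/5·1.125+1/4·(-6.53125)≈-0.957813
n=2: y≈-0.957813, sp=-2, e=sp−y≈-1.042188; I≈-2.167188, D=e−e_prev≈2.082813; u=2·(-1.042188)+1/4·(-2.167188)+0·2.082813≈-2.626172; next y=3/5·(-0.957813)+1/4·(-2.626172)≈-1.231230
n=3: y≈-1.231230, sp=-2, e=sp−y≈-0.768770; I≈-2.935957, D=e−e_prev≈0.273418; u=2·(-0.768770)+1/4·(-2.935957)+0·0.273418≈-2.271528; next y=3/5·(-1.231230)+1/4·(-2.271528)≈-1.306620
n=4: y≈-1.306620, sp=5, e=sp−y≈6.306620; I≈3.370663, D=e−e_prev≈7.075390; u=2·6.306620+1/4·3.370663+0·7.075390≈13.455907; next y=3/5·(-1.306620)+1/4·13.455907≈2.580004
n=5: y≈2.580004, sp=5, e=sp−y≈2.419996; I≈5.790659, D=e−e_prev≈-3.886625; u=2·2.419996+1/4·5.790659+0·(-3.886625)≈6.287656; next y=3/5·2.580004+1/4·6.287656≈3.119917
n=6: y≈3.119917, sp=5, e=sp−y≈1.880083; I≈7.670742, D=e−e_prev≈-0.539912; u=2·1.880083+1/4·7.670742+0·(-0.539912)≈5.677852; next y=3/5·3.119917+1/4·5.677852≈3.291413
n=7: y≈3.291413, sp=5, e=sp−y≈1.708587; I≈9.379329, D=e−e_prev≈-0.171496; u=2·1.708587+1/4·9.379329+0·(-0.171496)≈5.762006; next y=3/5·3.291413+1/4·5.762006≈3.415349
n=8: y≈3.415349, sp=5, e=sp−y≈1.584651; I≈10.963980, D=e−e_prev≈-0.123936; u=2·1.584651+1/4·10.963980+0·(-0.123936)≈5.910296; next y=3/5·3.415349+1/4·5.910296≈3.526784
n=9: y≈3.526784, sp=5, e=sp−y≈1.473216; I≈12.437196, D=e−e_prev≈-0.111434; u=2·1.473216+1/4·12.437196+0·(-0.111434)≈6.055732; next y=3/5·3.526784+1/4·6.055732≈3.630003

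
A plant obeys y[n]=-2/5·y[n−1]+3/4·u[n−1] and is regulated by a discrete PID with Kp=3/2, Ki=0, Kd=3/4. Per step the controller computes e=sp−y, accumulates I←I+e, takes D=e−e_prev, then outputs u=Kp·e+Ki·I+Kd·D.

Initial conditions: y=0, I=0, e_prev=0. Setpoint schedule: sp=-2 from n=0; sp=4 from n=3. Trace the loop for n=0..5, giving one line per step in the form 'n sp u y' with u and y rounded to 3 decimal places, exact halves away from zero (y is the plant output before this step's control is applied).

(exact arithmetic carried between steps; '≈' marks a value shown rounded to 6 d.p. or computed from one; I and e_prev carry over from the previous line; the table rounds u and y to 3 d.p., halves away from zero)
n=0: y=0, sp=-2, e=sp−y=-2; I=-2, D=e−e_prev=-2; u=3/2·(-2)+0·(-2)+3/4·(-2)=-4.5; next y=-2/5·0+3/4·(-4.5)=-3.375
n=1: y=-3.375, sp=-2, e=sp−y=1.375; I=-0.625, D=e−e_prev=3.375; u=3/2·1.375+0·(-0.625)+3/4·3.375=4.59375; next y=-2/5·(-3.375)+3/4·4.59375≈4.795313
n=2: y≈4.795313, sp=-2, e=sp−y≈-6.795313; I≈-7.420313, D=e−e_prev≈-8.170313; u=3/2·(-6.795313)+0·(-7.420313)+3/4·(-8.170313)≈-16.320703; next y=-2/5·4.795313+3/4·(-16.320703)≈-14.158652
n=3: y≈-14.158652, sp=4, e=sp−y≈18.158652; I≈10.738340, D=e−e_prev≈24.953965; u=3/2·18.158652+0·10.738340+3/4·24.953965≈45.953452; next y=-2/5·(-14.158652)+3/4·45.953452≈40.128550
n=4: y≈40.128550, sp=4, e=sp−y≈-36.128550; I≈-25.390210, D=e−e_prev≈-54.287202; u=3/2·(-36.128550)+0·(-25.390210)+3/4·(-54.287202)≈-94.908227; next y=-2/5·40.128550+3/4·(-94.908227)≈-87.232590
n=5: y≈-87.232590, sp=4, e=sp−y≈91.232590; I≈65.842380, D=e−e_prev≈127.361140; u=3/2·91.232590+0·65.842380+3/4·127.361140≈232.369740; next y=-2/5·(-87.232590)+3/4·232.369740≈209.170341

0 -2 -4.500 0.000
1 -2 4.594 -3.375
2 -2 -16.321 4.795
3 4 45.953 -14.159
4 4 -94.908 40.129
5 4 232.370 -87.233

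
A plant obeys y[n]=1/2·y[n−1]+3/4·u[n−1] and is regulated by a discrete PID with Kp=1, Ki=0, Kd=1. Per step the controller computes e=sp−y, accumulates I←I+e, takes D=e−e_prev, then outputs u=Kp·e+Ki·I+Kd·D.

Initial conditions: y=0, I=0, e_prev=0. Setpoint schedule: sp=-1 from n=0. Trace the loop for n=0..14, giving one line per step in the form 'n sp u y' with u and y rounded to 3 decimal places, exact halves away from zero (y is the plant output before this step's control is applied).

(exact arithmetic carried between steps; '≈' marks a value shown rounded to 6 d.p. or computed from one; I and e_prev carry over from the previous line; the table rounds u and y to 3 d.p., halves away from zero)
n=0: y=0, sp=-1, e=sp−y=-1; I=-1, D=e−e_prev=-1; u=1·(-1)+0·(-1)+1·(-1)=-2; next y=1/2·0+3/4·(-2)=-1.5
n=1: y=-1.5, sp=-1, e=sp−y=0.5; I=-0.5, D=e−e_prev=1.5; u=1·0.5+0·(-0.5)+1·1.5=2; next y=1/2·(-1.5)+3/4·2=0.75
n=2: y=0.75, sp=-1, e=sp−y=-1.75; I=-2.25, D=e−e_prev=-2.25; u=1·(-1.75)+0·(-2.25)+1·(-2.25)=-4; next y=1/2·0.75+3/4·(-4)=-2.625
n=3: y=-2.625, sp=-1, e=sp−y=1.625; I=-0.625, D=e−e_prev=3.375; u=1·1.625+0·(-0.625)+1·3.375=5; next y=1/2·(-2.625)+3/4·5=2.4375
n=4: y=2.4375, sp=-1, e=sp−y=-3.4375; I=-4.0625, D=e−e_prev=-5.0625; u=1·(-3.4375)+0·(-4.0625)+1·(-5.0625)=-8.5; next y=1/2·2.4375+3/4·(-8.5)=-5.15625
n=5: y=-5.15625, sp=-1, e=sp−y=4.15625; I=0.09375, D=e−e_prev=7.59375; u=1·4.15625+0·0.09375+1·7.59375=11.75; next y=1/2·(-5.15625)+3/4·11.75=6.234375
n=6: y=6.234375, sp=-1, e=sp−y=-7.234375; I=-7.140625, D=e−e_prev=-11.390625; u=1·(-7.234375)+0·(-7.140625)+1·(-11.390625)=-18.625; next y=1/2·6.234375+3/4·(-18.625)≈-10.851563
n=7: y≈-10.851563, sp=-1, e=sp−y≈9.851563; I≈2.710938, D=e−e_prev≈17.085938; u=1·9.851563+0·2.710938+1·17.085938≈26.9375; next y=1/2·(-10.851563)+3/4·26.9375≈14.777344
n=8: y≈14.777344, sp=-1, e=sp−y≈-15.777344; I≈-13.066406, D=e−e_prev≈-25.628906; u=1·(-15.777344)+0·(-13.066406)+1·(-25.628906)≈-41.40625; next y=1/2·14.777344+3/4·(-41.40625)≈-23.666016
n=9: y≈-23.666016, sp=-1, e=sp−y≈22.666016; I≈9.599609, D=e−e_prev≈38.443359; u=1·22.666016+0·9.599609+1·38.443359≈61.109375; next y=1/2·(-23.666016)+3/4·61.109375≈33.999023
n=10: y≈33.999023, sp=-1, e=sp−y≈-34.999023; I≈-25.399414, D=e−e_prev≈-57.665039; u=1·(-34.999023)+0·(-25.399414)+1·(-57.665039)≈-92.664063; next y=1/2·33.999023+3/4·(-92.664063)≈-52.498535
n=11: y≈-52.498535, sp=-1, e=sp−y≈51.498535; I≈26.099121, D=e−e_prev≈86.497559; u=1·51.498535+0·26.099121+1·86.497559≈137.996094; next y=1/2·(-52.498535)+3/4·137.996094≈77.247803
n=12: y≈77.247803, sp=-1, e=sp−y≈-78.247803; I≈-52.148682, D=e−e_prev≈-129.746338; u=1·(-78.247803)+0·(-52.148682)+1·(-129.746338)≈-207.994141; next y=1/2·77.247803+3/4·(-207.994141)≈-117.371704
n=13: y≈-117.371704, sp=-1, e=sp−y≈116.371704; I≈64.223022, D=e−e_prev≈194.619507; u=1·116.371704+0·64.223022+1·194.619507≈310.991211; next y=1/2·(-117.371704)+3/4·310.991211≈174.557556
n=14: y≈174.557556, sp=-1, e=sp−y≈-175.557556; I≈-111.334534, D=e−e_prev≈-291.929260; u=1·(-175.557556)+0·(-111.334534)+1·(-291.929260)≈-467.486816; next y=1/2·174.557556+3/4·(-467.486816)≈-263.336334

0 -1 -2.000 0.000
1 -1 2.000 -1.500
2 -1 -4.000 0.750
3 -1 5.000 -2.625
4 -1 -8.500 2.438
5 -1 11.750 -5.156
6 -1 -18.625 6.234
7 -1 26.938 -10.852
8 -1 -41.406 14.777
9 -1 61.109 -23.666
10 -1 -92.664 33.999
11 -1 137.996 -52.499
12 -1 -207.994 77.248
13 -1 310.991 -117.372
14 -1 -467.487 174.558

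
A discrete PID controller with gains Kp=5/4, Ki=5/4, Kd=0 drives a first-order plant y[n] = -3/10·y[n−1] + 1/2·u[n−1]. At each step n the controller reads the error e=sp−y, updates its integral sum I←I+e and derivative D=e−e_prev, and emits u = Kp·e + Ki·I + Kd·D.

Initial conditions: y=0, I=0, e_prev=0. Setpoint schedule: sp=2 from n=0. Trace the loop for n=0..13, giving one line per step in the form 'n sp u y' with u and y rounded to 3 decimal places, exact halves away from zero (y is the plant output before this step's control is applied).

(exact arithmetic carried between steps; '≈' marks a value shown rounded to 6 d.p. or computed from one; I and e_prev carry over from the previous line; the table rounds u and y to 3 d.p., halves away from zero)
n=0: y=0, sp=2, e=sp−y=2; I=2, D=e−e_prev=2; u=5/4·2+5/4·2+0·2=5; next y=-3/10·0+1/2·5=2.5
n=1: y=2.5, sp=2, e=sp−y=-0.5; I=1.5, D=e−e_prev=-2.5; u=5/4·(-0.5)+5/4·1.5+0·(-2.5)=1.25; next y=-3/10·2.5+1/2·1.25=-0.125
n=2: y=-0.125, sp=2, e=sp−y=2.125; I=3.625, D=e−e_prev=2.625; u=5/4·2.125+5/4·3.625+0·2.625=7.1875; next y=-3/10·(-0.125)+1/2·7.1875=3.63125
n=3: y=3.63125, sp=2, e=sp−y=-1.63125; I=1.99375, D=e−e_prev=-3.75625; u=5/4·(-1.63125)+5/4·1.99375+0·(-3.75625)=0.453125; next y=-3/10·3.63125+1/2·0.453125≈-0.862813
n=4: y≈-0.862813, sp=2, e=sp−y≈2.862813; I≈4.856563, D=e−e_prev≈4.494063; u=5/4·2.862813+5/4·4.856563+0·4.494063≈9.649219; next y=-3/10·(-0.862813)+1/2·9.649219≈5.083453
n=5: y≈5.083453, sp=2, e=sp−y≈-3.083453; I≈1.773109, D=e−e_prev≈-5.946266; u=5/4·(-3.083453)+5/4·1.773109+0·(-5.946266)≈-1.637930; next y=-3/10·5.083453+1/2·(-1.637930)≈-2.344001
n=6: y≈-2.344001, sp=2, e=sp−y≈4.344001; I≈6.117110, D=e−e_prev≈7.427454; u=5/4·4.344001+5/4·6.117110+0·7.427454≈13.076389; next y=-3/10·(-2.344001)+1/2·13.076389≈7.241395
n=7: y≈7.241395, sp=2, e=sp−y≈-5.241395; I≈0.875716, D=e−e_prev≈-9.585395; u=5/4·(-5.241395)+5/4·0.875716+0·(-9.585395)≈-5.457099; next y=-3/10·7.241395+1/2·(-5.457099)≈-4.900968
n=8: y≈-4.900968, sp=2, e=sp−y≈6.900968; I≈7.776683, D=e−e_prev≈12.142362; u=5/4·6.900968+5/4·7.776683+0·12.142362≈18.347064; next y=-3/10·(-4.900968)+1/2·18.347064≈10.643822
n=9: y≈10.643822, sp=2, e=sp−y≈-8.643822; I≈-0.867139, D=e−e_prev≈-15.544790; u=5/4·(-8.643822)+5/4·(-0.867139)+0·(-15.544790)≈-11.888701; next y=-3/10·10.643822+1/2·(-11.888701)≈-9.137497
n=10: y≈-9.137497, sp=2, e=sp−y≈11.137497; I≈10.270358, D=e−e_prev≈19.781320; u=5/4·11.137497+5/4·10.270358+0·19.781320≈26.759820; next y=-3/10·(-9.137497)+1/2·26.759820≈16.121159
n=11: y≈16.121159, sp=2, e=sp−y≈-14.121159; I≈-3.850801, D=e−e_prev≈-25.258657; u=5/4·(-14.121159)+5/4·(-3.850801)+0·(-25.258657)≈-22.464950; next y=-3/10·16.121159+1/2·(-22.464950)≈-16.068823
n=12: y≈-16.068823, sp=2, e=sp−y≈18.068823; I≈14.218022, D=e−e_prev≈32.189982; u=5/4·18.068823+5/4·14.218022+0·32.189982≈40.358556; next y=-3/10·(-16.068823)+1/2·40.358556≈24.999925
n=13: y≈24.999925, sp=2, e=sp−y≈-22.999925; I≈-8.781903, D=e−e_prev≈-41.068747; u=5/4·(-22.999925)+5/4·(-8.781903)+0·(-41.068747)≈-39.727284; next y=-3/10·24.999925+1/2·(-39.727284)≈-27.363619

0 2 5.000 0.000
1 2 1.250 2.500
2 2 7.188 -0.125
3 2 0.453 3.631
4 2 9.649 -0.863
5 2 -1.638 5.083
6 2 13.076 -2.344
7 2 -5.457 7.241
8 2 18.347 -4.901
9 2 -11.889 10.644
10 2 26.760 -9.137
11 2 -22.465 16.121
12 2 40.359 -16.069
13 2 -39.727 25.000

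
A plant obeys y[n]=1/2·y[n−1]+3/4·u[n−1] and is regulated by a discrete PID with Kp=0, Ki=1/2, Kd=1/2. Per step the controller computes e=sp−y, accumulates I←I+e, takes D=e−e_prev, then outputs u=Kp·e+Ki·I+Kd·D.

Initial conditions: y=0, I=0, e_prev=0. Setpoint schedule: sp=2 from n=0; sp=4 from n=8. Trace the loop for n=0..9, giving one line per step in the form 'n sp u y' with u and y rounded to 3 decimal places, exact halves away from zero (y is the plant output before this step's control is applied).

(exact arithmetic carried between steps; '≈' marks a value shown rounded to 6 d.p. or computed from one; I and e_prev carry over from the previous line; the table rounds u and y to 3 d.p., halves away from zero)
n=0: y=0, sp=2, e=sp−y=2; I=2, D=e−e_prev=2; u=0·2+1/2·2+1/2·2=2; next y=1/2·0+3/4·2=1.5
n=1: y=1.5, sp=2, e=sp−y=0.5; I=2.5, D=e−e_prev=-1.5; u=0·0.5+1/2·2.5+1/2·(-1.5)=0.5; next y=1/2·1.5+3/4·0.5=1.125
n=2: y=1.125, sp=2, e=sp−y=0.875; I=3.375, D=e−e_prev=0.375; u=0·0.875+1/2·3.375+1/2·0.375=1.875; next y=1/2·1.125+3/4·1.875=1.96875
n=3: y=1.96875, sp=2, e=sp−y=0.03125; I=3.40625, D=e−e_prev=-0.84375; u=0·0.03125+1/2·3.40625+1/2·(-0.84375)=1.28125; next y=1/2·1.96875+3/4·1.28125≈1.945313
n=4: y≈1.945313, sp=2, e=sp−y≈0.054688; I≈3.460938, D=e−e_prev≈0.023438; u=0·0.054688+1/2·3.460938+1/2·0.023438≈1.742188; next y=1/2·1.945313+3/4·1.742188≈2.279297
n=5: y≈2.279297, sp=2, e=sp−y≈-0.279297; I≈3.181641, D=e−e_prev≈-0.333984; u=0·(-0.279297)+1/2·3.181641+1/2·(-0.333984)≈1.423828; next y=1/2·2.279297+3/4·1.423828≈2.207520
n=6: y≈2.207520, sp=2, e=sp−y≈-0.207520; I≈2.974121, D=e−e_prev≈0.071777; u=0·(-0.207520)+1/2·2.974121+1/2·0.071777≈1.522949; next y=1/2·2.207520+3/4·1.522949≈2.245972
n=7: y≈2.245972, sp=2, e=sp−y≈-0.245972; I≈2.728149, D=e−e_prev≈-0.038452; u=0·(-0.245972)+1/2·2.728149+1/2·(-0.038452)≈1.344849; next y=1/2·2.245972+3/4·1.344849≈2.131622
n=8: y≈2.131622, sp=4, e=sp−y≈1.868378; I≈4.596527, D=e−e_prev≈2.114349; u=0·1.868378+1/2·4.596527+1/2·2.114349≈3.355438; next y=1/2·2.131622+3/4·3.355438≈3.582390
n=9: y≈3.582390, sp=4, e=sp−y≈0.417610; I≈5.014137, D=e−e_prev≈-1.450768; u=0·0.417610+1/2·5.014137+1/2·(-1.450768)≈1.781685; next y=1/2·3.582390+3/4·1.781685≈3.127459

0 2 2.000 0.000
1 2 0.500 1.500
2 2 1.875 1.125
3 2 1.281 1.969
4 2 1.742 1.945
5 2 1.424 2.279
6 2 1.523 2.208
7 2 1.345 2.246
8 4 3.355 2.132
9 4 1.782 3.582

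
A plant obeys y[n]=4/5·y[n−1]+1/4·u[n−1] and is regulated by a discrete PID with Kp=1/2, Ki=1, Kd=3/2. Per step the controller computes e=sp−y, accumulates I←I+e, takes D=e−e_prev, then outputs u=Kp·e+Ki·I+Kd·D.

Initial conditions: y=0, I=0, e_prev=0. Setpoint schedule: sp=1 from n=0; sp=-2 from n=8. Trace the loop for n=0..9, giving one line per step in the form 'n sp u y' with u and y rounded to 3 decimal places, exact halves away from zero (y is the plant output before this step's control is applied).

(exact arithmetic carried between steps; '≈' marks a value shown rounded to 6 d.p. or computed from one; I and e_prev carry over from the previous line; the table rounds u and y to 3 d.p., halves away from zero)
n=0: y=0, sp=1, e=sp−y=1; I=1, D=e−e_prev=1; u=1/2·1+1·1+3/2·1=3; next y=4/5·0+1/4·3=0.75
n=1: y=0.75, sp=1, e=sp−y=0.25; I=1.25, D=e−e_prev=-0.75; u=1/2·0.25+1·1.25+3/2·(-0.75)=0.25; next y=4/5·0.75+1/4·0.25=0.6625
n=2: y=0.6625, sp=1, e=sp−y=0.3375; I=1.5875, D=e−e_prev=0.0875; u=1/2·0.3375+1·1.5875+3/2·0.0875=1.8875; next y=4/5·0.6625+1/4·1.8875=1.001875
n=3: y=1.001875, sp=1, e=sp−y=-0.001875; I=1.585625, D=e−e_prev=-0.339375; u=1/2·(-0.001875)+1·1.585625+3/2·(-0.339375)=1.075625; next y=4/5·1.001875+1/4·1.075625≈1.070406
n=4: y≈1.070406, sp=1, e=sp−y≈-0.070406; I≈1.515219, D=e−e_prev≈-0.068531; u=1/2·(-0.070406)+1·1.515219+3/2·(-0.068531)≈1.377219; next y=4/5·1.070406+1/4·1.377219≈1.200630
n=5: y≈1.200630, sp=1, e=sp−y≈-0.200630; I≈1.314589, D=e−e_prev≈-0.130223; u=1/2·(-0.200630)+1·1.314589+3/2·(-0.130223)≈1.018939; next y=4/5·1.200630+1/4·1.018939≈1.215239
n=6: y≈1.215239, sp=1, e=sp−y≈-0.215239; I≈1.099351, D=e−e_prev≈-0.014609; u=1/2·(-0.215239)+1·1.099351+3/2·(-0.014609)≈0.969818; next y=4/5·1.215239+1/4·0.969818≈1.214645
n=7: y≈1.214645, sp=1, e=sp−y≈-0.214645; I≈0.884705, D=e−e_prev≈0.000593; u=1/2·(-0.214645)+1·0.884705+3/2·0.000593≈0.778272; next y=4/5·1.214645+1/4·0.778272≈1.166284
n=8: y≈1.166284, sp=-2, e=sp−y≈-3.166284; I≈-2.281579, D=e−e_prev≈-2.951639; u=1/2·(-3.166284)+1·(-2.281579)+3/2·(-2.951639)≈-8.292180; next y=4/5·1.166284+1/4·(-8.292180)≈-1.140017
n=9: y≈-1.140017, sp=-2, e=sp−y≈-0.859983; I≈-3.141562, D=e−e_prev≈2.306302; u=1/2·(-0.859983)+1·(-3.141562)+3/2·2.306302≈-0.112100; next y=4/5·(-1.140017)+1/4·(-0.112100)≈-0.940039

0 1 3.000 0.000
1 1 0.250 0.750
2 1 1.888 0.663
3 1 1.076 1.002
4 1 1.377 1.070
5 1 1.019 1.201
6 1 0.970 1.215
7 1 0.778 1.215
8 -2 -8.292 1.166
9 -2 -0.112 -1.140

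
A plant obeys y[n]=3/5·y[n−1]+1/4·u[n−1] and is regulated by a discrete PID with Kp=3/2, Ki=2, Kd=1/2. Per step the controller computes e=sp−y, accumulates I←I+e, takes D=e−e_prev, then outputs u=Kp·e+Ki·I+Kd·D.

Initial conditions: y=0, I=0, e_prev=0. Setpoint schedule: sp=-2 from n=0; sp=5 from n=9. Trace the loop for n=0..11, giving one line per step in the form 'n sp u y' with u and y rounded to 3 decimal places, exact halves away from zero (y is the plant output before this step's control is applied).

0 -2 -8.000 0.000
1 -2 -3.000 -2.000
2 -2 -4.200 -1.950
3 -2 -3.195 -2.220
4 -2 -3.247 -2.131
5 -2 -3.103 -2.090
6 -2 -3.144 -2.030
7 -2 -3.158 -2.004
8 -2 -3.185 -1.992
9 5 24.803 -1.991
10 5 7.297 5.006
11 5 11.496 4.828

(exact arithmetic carried between steps; '≈' marks a value shown rounded to 6 d.p. or computed from one; I and e_prev carry over from the previous line; the table rounds u and y to 3 d.p., halves away from zero)
n=0: y=0, sp=-2, e=sp−y=-2; I=-2, D=e−e_prev=-2; u=3/2·(-2)+2·(-2)+1/2·(-2)=-8; next y=3/5·0+1/4·(-8)=-2
n=1: y=-2, sp=-2, e=sp−y=0; I=-2, D=e−e_prev=2; u=3/2·0+2·(-2)+1/2·2=-3; next y=3/5·(-2)+1/4·(-3)=-1.95
n=2: y=-1.95, sp=-2, e=sp−y=-0.05; I=-2.05, D=e−e_prev=-0.05; u=3/2·(-0.05)+2·(-2.05)+1/2·(-0.05)=-4.2; next y=3/5·(-1.95)+1/4·(-4.2)=-2.22
n=3: y=-2.22, sp=-2, e=sp−y=0.22; I=-1.83, D=e−e_prev=0.27; u=3/2·0.22+2·(-1.83)+1/2·0.27=-3.195; next y=3/5·(-2.22)+1/4·(-3.195)=-2.13075
n=4: y=-2.13075, sp=-2, e=sp−y=0.13075; I=-1.69925, D=e−e_prev=-0.08925; u=3/2·0.13075+2·(-1.69925)+1/2·(-0.08925)=-3.247; next y=3/5·(-2.13075)+1/4·(-3.247)=-2.0902
n=5: y=-2.0902, sp=-2, e=sp−y=0.0902; I=-1.60905, D=e−e_prev=-0.04055; u=3/2·0.0902+2·(-1.60905)+1/2·(-0.04055)=-3.103075; next y=3/5·(-2.0902)+1/4·(-3.103075)≈-2.029889
n=6: y≈-2.029889, sp=-2, e=sp−y≈0.029889; I≈-1.579161, D=e−e_prev≈-0.060311; u=3/2·0.029889+2·(-1.579161)+1/2·(-0.060311)≈-3.143645; next y=3/5·(-2.029889)+1/4·(-3.143645)≈-2.003845
n=7: y≈-2.003845, sp=-2, e=sp−y≈0.003845; I≈-1.575317, D=e−e_prev≈-0.026044; u=3/2·0.003845+2·(-1.575317)+1/2·(-0.026044)≈-3.157889; next y=3/5·(-2.003845)+1/4·(-3.157889)≈-1.991779
n=8: y≈-1.991779, sp=-2, e=sp−y≈-0.008221; I≈-1.583538, D=e−e_prev≈-0.012066; u=3/2·(-0.008221)+2·(-1.583538)+1/2·(-0.012066)≈-3.185440; next y=3/5·(-1.991779)+1/4·(-3.185440)≈-1.991427
n=9: y≈-1.991427, sp=5, e=sp−y≈6.991427; I≈5.407890, D=e−e_prev≈6.999648; u=3/2·6.991427+2·5.407890+1/2·6.999648≈24.802744; next y=3/5·(-1.991427)+1/4·24.802744≈5.005830
n=10: y≈5.005830, sp=5, e=sp−y≈-0.005830; I≈5.402060, D=e−e_prev≈-6.997257; u=3/2·(-0.005830)+2·5.402060+1/2·(-6.997257)≈7.296747; next y=3/5·5.005830+1/4·7.296747≈4.827684
n=11: y≈4.827684, sp=5, e=sp−y≈0.172316; I≈5.574375, D=e−e_prev≈0.178145; u=3/2·0.172316+2·5.574375+1/2·0.178145≈11.496297; next y=3/5·4.827684+1/4·11.496297≈5.770685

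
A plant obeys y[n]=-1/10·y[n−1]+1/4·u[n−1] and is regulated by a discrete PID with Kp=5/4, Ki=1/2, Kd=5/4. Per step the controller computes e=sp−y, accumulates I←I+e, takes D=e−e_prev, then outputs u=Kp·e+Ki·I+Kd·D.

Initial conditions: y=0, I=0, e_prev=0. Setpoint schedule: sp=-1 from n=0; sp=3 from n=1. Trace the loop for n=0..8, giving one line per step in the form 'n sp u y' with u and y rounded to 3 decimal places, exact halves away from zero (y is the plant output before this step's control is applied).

(exact arithmetic carried between steps; '≈' marks a value shown rounded to 6 d.p. or computed from one; I and e_prev carry over from the previous line; the table rounds u and y to 3 d.p., halves away from zero)
n=0: y=0, sp=-1, e=sp−y=-1; I=-1, D=e−e_prev=-1; u=5/4·(-1)+1/2·(-1)+5/4·(-1)=-3; next y=-1/10·0+1/4·(-3)=-0.75
n=1: y=-0.75, sp=3, e=sp−y=3.75; I=2.75, D=e−e_prev=4.75; u=5/4·3.75+1/2·2.75+5/4·4.75=12; next y=-1/10·(-0.75)+1/4·12=3.075
n=2: y=3.075, sp=3, e=sp−y=-0.075; I=2.675, D=e−e_prev=-3.825; u=5/4·(-0.075)+1/2·2.675+5/4·(-3.825)=-3.5375; next y=-1/10·3.075+1/4·(-3.5375)=-1.191875
n=3: y=-1.191875, sp=3, e=sp−y=4.191875; I=6.866875, D=e−e_prev=4.266875; u=5/4·4.191875+1/2·6.866875+5/4·4.266875=14.006875; next y=-1/10·(-1.191875)+1/4·14.006875≈3.620906
n=4: y≈3.620906, sp=3, e=sp−y≈-0.620906; I≈6.245969, D=e−e_prev≈-4.812781; u=5/4·(-0.620906)+1/2·6.245969+5/4·(-4.812781)≈-3.669125; next y=-1/10·3.620906+1/4·(-3.669125)≈-1.279372
n=5: y≈-1.279372, sp=3, e=sp−y≈4.279372; I≈10.525341, D=e−e_prev≈4.900278; u=5/4·4.279372+1/2·10.525341+5/4·4.900278≈16.737233; next y=-1/10·(-1.279372)+1/4·16.737233≈4.312245
n=6: y≈4.312245, sp=3, e=sp−y≈-1.312245; I≈9.213095, D=e−e_prev≈-5.591617; u=5/4·(-1.312245)+1/2·9.213095+5/4·(-5.591617)≈-4.023281; next y=-1/10·4.312245+1/4·(-4.023281)≈-1.437045
n=7: y≈-1.437045, sp=3, e=sp−y≈4.437045; I≈13.650140, D=e−e_prev≈5.749290; u=5/4·4.437045+1/2·13.650140+5/4·5.749290≈19.557989; next y=-1/10·(-1.437045)+1/4·19.557989≈5.033202
n=8: y≈5.033202, sp=3, e=sp−y≈-2.033202; I≈11.616938, D=e−e_prev≈-6.470246; u=5/4·(-2.033202)+1/2·11.616938+5/4·(-6.470246)≈-4.820841; next y=-1/10·5.033202+1/4·(-4.820841)≈-1.708530

0 -1 -3.000 0.000
1 3 12.000 -0.750
2 3 -3.538 3.075
3 3 14.007 -1.192
4 3 -3.669 3.621
5 3 16.737 -1.279
6 3 -4.023 4.312
7 3 19.558 -1.437
8 3 -4.821 5.033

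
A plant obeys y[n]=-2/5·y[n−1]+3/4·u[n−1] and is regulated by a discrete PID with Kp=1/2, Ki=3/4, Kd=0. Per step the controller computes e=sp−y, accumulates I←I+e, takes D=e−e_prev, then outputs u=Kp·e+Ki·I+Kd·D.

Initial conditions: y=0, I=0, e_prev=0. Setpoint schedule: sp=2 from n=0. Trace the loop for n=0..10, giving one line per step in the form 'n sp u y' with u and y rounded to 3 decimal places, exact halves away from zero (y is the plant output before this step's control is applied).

0 2 2.500 0.000
1 2 1.656 1.875
2 2 3.479 0.492
3 2 2.210 2.412
4 2 4.050 0.692
5 2 2.446 2.761
6 2 4.413 0.730
7 2 2.506 3.018
8 2 4.675 0.672
9 2 2.464 3.237
10 2 4.891 0.553

(exact arithmetic carried between steps; '≈' marks a value shown rounded to 6 d.p. or computed from one; I and e_prev carry over from the previous line; the table rounds u and y to 3 d.p., halves away from zero)
n=0: y=0, sp=2, e=sp−y=2; I=2, D=e−e_prev=2; u=1/2·2+3/4·2+0·2=2.5; next y=-2/5·0+3/4·2.5=1.875
n=1: y=1.875, sp=2, e=sp−y=0.125; I=2.125, D=e−e_prev=-1.875; u=1/2·0.125+3/4·2.125+0·(-1.875)=1.65625; next y=-2/5·1.875+3/4·1.65625≈0.492188
n=2: y≈0.492188, sp=2, e=sp−y≈1.507813; I≈3.632813, D=e−e_prev≈1.382813; u=1/2·1.507813+3/4·3.632813+0·1.382813≈3.478516; next y=-2/5·0.492188+3/4·3.478516≈2.412012
n=3: y≈2.412012, sp=2, e=sp−y≈-0.412012; I≈3.220801, D=e−e_prev≈-1.919824; u=1/2·(-0.412012)+3/4·3.220801+0·(-1.919824)≈2.209595; next y=-2/5·2.412012+3/4·2.209595≈0.692391
n=4: y≈0.692391, sp=2, e=sp−y≈1.307609; I≈4.528409, D=e−e_prev≈1.719620; u=1/2·1.307609+3/4·4.528409+0·1.719620≈4.050111; next y=-2/5·0.692391+3/4·4.050111≈2.760627
n=5: y≈2.760627, sp=2, e=sp−y≈-0.760627; I≈3.767782, D=e−e_prev≈-2.068236; u=1/2·(-0.760627)+3/4·3.767782+0·(-2.068236)≈2.445523; next y=-2/5·2.760627+3/4·2.445523≈0.729892
n=6: y≈0.729892, sp=2, e=sp−y≈1.270108; I≈5.037891, D=e−e_prev≈2.030735; u=1/2·1.270108+3/4·5.037891+0·2.030735≈4.413472; next y=-2/5·0.729892+3/4·4.413472≈3.018147
n=7: y≈3.018147, sp=2, e=sp−y≈-1.018147; I≈4.019743, D=e−e_prev≈-2.288256; u=1/2·(-1.018147)+3/4·4.019743+0·(-2.288256)≈2.505734; next y=-2/5·3.018147+3/4·2.505734≈0.672041
n=8: y≈0.672041, sp=2, e=sp−y≈1.327959; I≈5.347702, D=e−e_prev≈2.346106; u=1/2·1.327959+3/4·5.347702+0·2.346106≈4.674756; next y=-2/5·0.672041+3/4·4.674756≈3.237250
n=9: y≈3.237250, sp=2, e=sp−y≈-1.237250; I≈4.110452, D=e−e_prev≈-2.565209; u=1/2·(-1.237250)+3/4·4.110452+0·(-2.565209)≈2.464214; next y=-2/5·3.237250+3/4·2.464214≈0.553260
n=10: y≈0.553260, sp=2, e=sp−y≈1.446740; I≈5.557192, D=e−e_prev≈2.683990; u=1/2·1.446740+3/4·5.557192+0·2.683990≈4.891264; next y=-2/5·0.553260+3/4·4.891264≈3.447144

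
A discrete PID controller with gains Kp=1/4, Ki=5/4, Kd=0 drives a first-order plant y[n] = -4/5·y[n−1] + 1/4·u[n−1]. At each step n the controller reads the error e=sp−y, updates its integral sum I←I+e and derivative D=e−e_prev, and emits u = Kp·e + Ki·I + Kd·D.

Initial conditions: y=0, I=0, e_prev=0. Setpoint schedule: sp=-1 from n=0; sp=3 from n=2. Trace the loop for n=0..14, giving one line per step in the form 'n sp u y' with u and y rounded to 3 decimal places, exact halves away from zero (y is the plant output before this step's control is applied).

0 -1 -1.500 0.000
1 -1 -2.188 -0.375
2 3 2.839 -0.247
3 3 5.166 0.907
4 3 8.295 0.566
5 3 9.755 1.621
6 3 12.197 1.142
7 3 13.029 2.136
8 3 14.990 1.549
9 3 15.364 2.509
10 3 16.990 1.834
11 3 17.028 2.780
12 3 18.424 2.033
13 3 18.213 2.980
14 3 19.453 2.169

(exact arithmetic carried between steps; '≈' marks a value shown rounded to 6 d.p. or computed from one; I and e_prev carry over from the previous line; the table rounds u and y to 3 d.p., halves away from zero)
n=0: y=0, sp=-1, e=sp−y=-1; I=-1, D=e−e_prev=-1; u=1/4·(-1)+5/4·(-1)+0·(-1)=-1.5; next y=-4/5·0+1/4·(-1.5)=-0.375
n=1: y=-0.375, sp=-1, e=sp−y=-0.625; I=-1.625, D=e−e_prev=0.375; u=1/4·(-0.625)+5/4·(-1.625)+0·0.375=-2.1875; next y=-4/5·(-0.375)+1/4·(-2.1875)=-0.246875
n=2: y=-0.246875, sp=3, e=sp−y=3.246875; I=1.621875, D=e−e_prev=3.871875; u=1/4·3.246875+5/4·1.621875+0·3.871875≈2.839063; next y=-4/5·(-0.246875)+1/4·2.839063≈0.907266
n=3: y≈0.907266, sp=3, e=sp−y≈2.092734; I≈3.714609, D=e−e_prev≈-1.154141; u=1/4·2.092734+5/4·3.714609+0·(-1.154141)≈5.166445; next y=-4/5·0.907266+1/4·5.166445≈0.565799
n=4: y≈0.565799, sp=3, e=sp−y≈2.434201; I≈6.148811, D=e−e_prev≈0.341467; u=1/4·2.434201+5/4·6.148811+0·0.341467≈8.294563; next y=-4/5·0.565799+1/4·8.294563≈1.621002
n=5: y≈1.621002, sp=3, e=sp−y≈1.378998; I≈7.527809, D=e−e_prev≈-1.055203; u=1/4·1.378998+5/4·7.527809+0·(-1.055203)≈9.754510; next y=-4/5·1.621002+1/4·9.754510≈1.141826
n=6: y≈1.141826, sp=3, e=sp−y≈1.858174; I≈9.385983, D=e−e_prev≈0.479176; u=1/4·1.858174+5/4·9.385983+0·0.479176≈12.197022; next y=-4/5·1.141826+1/4·12.197022≈2.135794
n=7: y≈2.135794, sp=3, e=sp−y≈0.864206; I≈10.250188, D=e−e_prev≈-0.993968; u=1/4·0.864206+5/4·10.250188+0·(-0.993968)≈13.028786; next y=-4/5·2.135794+1/4·13.028786≈1.548561
n=8: y≈1.548561, sp=3, e=sp−y≈1.451439; I≈11.701627, D=e−e_prev≈0.587233; u=1/4·1.451439+5/4·11.701627+0·0.587233≈14.989894; next y=-4/5·1.548561+1/4·14.989894≈2.508625
n=9: y≈2.508625, sp=3, e=sp−y≈0.491375; I≈12.193002, D=e−e_prev≈-0.960064; u=1/4·0.491375+5/4·12.193002+0·(-0.960064)≈15.364097; next y=-4/5·2.508625+1/4·15.364097≈1.834125
n=10: y≈1.834125, sp=3, e=sp−y≈1.165875; I≈13.358878, D=e−e_prev≈0.674500; u=1/4·1.165875+5/4·13.358878+0·0.674500≈16.990066; next y=-4/5·1.834125+1/4·16.990066≈2.780217
n=11: y≈2.780217, sp=3, e=sp−y≈0.219783; I≈13.578661, D=e−e_prev≈-0.946092; u=1/4·0.219783+5/4·13.578661+0·(-0.946092)≈17.028272; next y=-4/5·2.780217+1/4·17.028272≈2.032895
n=12: y≈2.032895, sp=3, e=sp−y≈0.967105; I≈14.545767, D=e−e_prev≈0.747322; u=1/4·0.967105+5/4·14.545767+0·0.747322≈18.423985; next y=-4/5·2.032895+1/4·18.423985≈2.979681
n=13: y≈2.979681, sp=3, e=sp−y≈0.020319; I≈14.566086, D=e−e_prev≈-0.946786; u=1/4·0.020319+5/4·14.566086+0·(-0.946786)≈18.212687; next y=-4/5·2.979681+1/4·18.212687≈2.169427
n=14: y≈2.169427, sp=3, e=sp−y≈0.830573; I≈15.396659, D=e−e_prev≈0.810253; u=1/4·0.830573+5/4·15.396659+0·0.810253≈19.453466; next y=-4/5·2.169427+1/4·19.453466≈3.127825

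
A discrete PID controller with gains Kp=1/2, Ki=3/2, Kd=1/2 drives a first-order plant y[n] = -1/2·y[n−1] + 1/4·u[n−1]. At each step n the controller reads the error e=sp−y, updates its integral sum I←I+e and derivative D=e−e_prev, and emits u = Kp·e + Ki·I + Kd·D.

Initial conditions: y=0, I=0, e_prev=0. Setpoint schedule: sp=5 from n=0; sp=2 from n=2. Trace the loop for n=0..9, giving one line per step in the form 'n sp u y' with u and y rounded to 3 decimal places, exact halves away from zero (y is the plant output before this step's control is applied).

0 5 12.500 0.000
1 5 9.688 3.125
2 2 12.227 0.859
3 2 9.886 2.627
4 2 13.502 1.158
5 2 9.934 2.796
6 2 13.836 1.085
7 2 9.775 2.916
8 2 14.143 0.986
9 2 9.556 3.043

(exact arithmetic carried between steps; '≈' marks a value shown rounded to 6 d.p. or computed from one; I and e_prev carry over from the previous line; the table rounds u and y to 3 d.p., halves away from zero)
n=0: y=0, sp=5, e=sp−y=5; I=5, D=e−e_prev=5; u=1/2·5+3/2·5+1/2·5=12.5; next y=-1/2·0+1/4·12.5=3.125
n=1: y=3.125, sp=5, e=sp−y=1.875; I=6.875, D=e−e_prev=-3.125; u=1/2·1.875+3/2·6.875+1/2·(-3.125)=9.6875; next y=-1/2·3.125+1/4·9.6875=0.859375
n=2: y=0.859375, sp=2, e=sp−y=1.140625; I=8.015625, D=e−e_prev=-0.734375; u=1/2·1.140625+3/2·8.015625+1/2·(-0.734375)≈12.226563; next y=-1/2·0.859375+1/4·12.226563≈2.626953
n=3: y≈2.626953, sp=2, e=sp−y≈-0.626953; I≈7.388672, D=e−e_prev≈-1.767578; u=1/2·(-0.626953)+3/2·7.388672+1/2·(-1.767578)≈9.885742; next y=-1/2·2.626953+1/4·9.885742≈1.157959
n=4: y≈1.157959, sp=2, e=sp−y≈0.842041; I≈8.230713, D=e−e_prev≈1.468994; u=1/2·0.842041+3/2·8.230713+1/2·1.468994≈13.501587; next y=-1/2·1.157959+1/4·13.501587≈2.796417
n=5: y≈2.796417, sp=2, e=sp−y≈-0.796417; I≈7.434296, D=e−e_prev≈-1.638458; u=1/2·(-0.796417)+3/2·7.434296+1/2·(-1.638458)≈9.934006; next y=-1/2·2.796417+1/4·9.934006≈1.085293
n=6: y≈1.085293, sp=2, e=sp−y≈0.914707; I≈8.349003, D=e−e_prev≈1.711124; u=1/2·0.914707+3/2·8.349003+1/2·1.711124≈13.836420; next y=-1/2·1.085293+1/4·13.836420≈2.916459
n=7: y≈2.916459, sp=2, e=sp−y≈-0.916459; I≈7.432544, D=e−e_prev≈-1.831166; u=1/2·(-0.916459)+3/2·7.432544+1/2·(-1.831166)≈9.775004; next y=-1/2·2.916459+1/4·9.775004≈0.985522
n=8: y≈0.985522, sp=2, e=sp−y≈1.014478; I≈8.447022, D=e−e_prev≈1.930937; u=1/2·1.014478+3/2·8.447022+1/2·1.930937≈14.143241; next y=-1/2·0.985522+1/4·14.143241≈3.043049
n=9: y≈3.043049, sp=2, e=sp−y≈-1.043049; I≈7.403973, D=e−e_prev≈-2.057528; u=1/2·(-1.043049)+3/2·7.403973+1/2·(-2.057528)≈9.555671; next y=-1/2·3.043049+1/4·9.555671≈0.867393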